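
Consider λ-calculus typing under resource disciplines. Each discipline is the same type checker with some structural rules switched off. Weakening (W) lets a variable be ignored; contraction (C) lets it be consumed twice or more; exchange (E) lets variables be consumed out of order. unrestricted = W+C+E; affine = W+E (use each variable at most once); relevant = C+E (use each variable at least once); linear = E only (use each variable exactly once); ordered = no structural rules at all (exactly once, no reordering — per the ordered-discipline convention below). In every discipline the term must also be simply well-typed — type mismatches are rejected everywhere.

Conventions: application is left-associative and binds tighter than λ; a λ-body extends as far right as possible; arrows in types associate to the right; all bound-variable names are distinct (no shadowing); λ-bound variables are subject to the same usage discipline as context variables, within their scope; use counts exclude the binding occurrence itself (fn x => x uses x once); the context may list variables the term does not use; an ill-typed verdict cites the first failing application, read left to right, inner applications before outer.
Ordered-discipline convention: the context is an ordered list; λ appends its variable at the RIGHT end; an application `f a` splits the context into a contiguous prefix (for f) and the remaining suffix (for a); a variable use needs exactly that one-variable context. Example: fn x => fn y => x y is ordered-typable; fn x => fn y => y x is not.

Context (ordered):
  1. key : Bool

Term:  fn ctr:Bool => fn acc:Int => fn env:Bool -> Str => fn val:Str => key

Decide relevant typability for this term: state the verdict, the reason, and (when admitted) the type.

no — ctr, acc, env, val left unused
usage: key ×1; ctr [bound] ×0; acc [bound] ×0; env [bound] ×0; val [bound] ×0
use order (left to right): key
typing: ✓ — Bool -> Int -> (Bool -> Str) -> Str -> Bool
across the five disciplines: ordered ✗; linear ✗; affine ✓; relevant ✗; unrestricted ✓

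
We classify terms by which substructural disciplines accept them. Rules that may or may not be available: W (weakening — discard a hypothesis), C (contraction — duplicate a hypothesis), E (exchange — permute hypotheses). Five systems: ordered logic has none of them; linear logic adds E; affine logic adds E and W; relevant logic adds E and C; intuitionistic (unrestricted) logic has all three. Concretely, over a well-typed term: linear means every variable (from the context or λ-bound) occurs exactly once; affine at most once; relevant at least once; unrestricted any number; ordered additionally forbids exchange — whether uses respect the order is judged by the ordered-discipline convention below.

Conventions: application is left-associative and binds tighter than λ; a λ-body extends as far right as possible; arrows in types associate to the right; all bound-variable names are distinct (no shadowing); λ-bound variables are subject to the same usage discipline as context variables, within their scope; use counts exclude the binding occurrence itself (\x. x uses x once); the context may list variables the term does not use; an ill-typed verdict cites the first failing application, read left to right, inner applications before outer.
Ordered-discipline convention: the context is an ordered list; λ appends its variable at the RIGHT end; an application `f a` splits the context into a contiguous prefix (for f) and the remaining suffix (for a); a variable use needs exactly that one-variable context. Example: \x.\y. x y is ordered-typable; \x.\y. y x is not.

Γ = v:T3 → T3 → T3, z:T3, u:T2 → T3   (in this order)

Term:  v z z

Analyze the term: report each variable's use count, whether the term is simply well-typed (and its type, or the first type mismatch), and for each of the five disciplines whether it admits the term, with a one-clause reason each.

usage: v: 1, z: 2, u: 0
uses in reading order: v, z, z
typing: ✓ — T3
ordered: ✗, repeated use of z ×2; needs weakening: u unused
linear: ✗, repeated use of z ×2; needs weakening: u unused
affine: ✗, repeated use of z ×2
relevant: ✗, needs weakening: u unused
unrestricted: ✓, type-checks (T3) and nothing is barred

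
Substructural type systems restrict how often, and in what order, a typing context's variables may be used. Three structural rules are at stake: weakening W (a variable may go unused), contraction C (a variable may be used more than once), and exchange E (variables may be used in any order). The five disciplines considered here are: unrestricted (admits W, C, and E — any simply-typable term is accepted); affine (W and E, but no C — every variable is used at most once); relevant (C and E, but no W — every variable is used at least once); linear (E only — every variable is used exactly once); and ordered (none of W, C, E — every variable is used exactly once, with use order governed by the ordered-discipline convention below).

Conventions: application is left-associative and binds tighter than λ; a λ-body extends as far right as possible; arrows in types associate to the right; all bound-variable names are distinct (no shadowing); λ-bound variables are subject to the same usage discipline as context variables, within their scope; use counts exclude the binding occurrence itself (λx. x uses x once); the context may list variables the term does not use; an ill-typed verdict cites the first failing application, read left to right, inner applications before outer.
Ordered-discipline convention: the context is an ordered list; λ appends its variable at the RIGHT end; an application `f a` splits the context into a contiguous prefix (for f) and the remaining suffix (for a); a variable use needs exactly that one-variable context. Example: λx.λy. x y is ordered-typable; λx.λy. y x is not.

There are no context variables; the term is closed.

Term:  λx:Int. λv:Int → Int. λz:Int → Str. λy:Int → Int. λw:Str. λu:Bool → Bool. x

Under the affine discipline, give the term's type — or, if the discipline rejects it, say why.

term : Int → (Int → Int) → (Int → Str) → (Int → Int) → Str → (Bool → Bool) → Int
usage: x [bound]: 1, v [bound]: 0, z [bound]: 0, y [bound]: 0, w [bound]: 0, u [bound]: 0
left-to-right use order: x
typing: well-typed at Int → (Int → Int) → (Int → Str) → (Int → Int) → Str → (Bool → Bool) → Int
all disciplines: ordered ✗ · linear ✗ · affine ✓ · relevant ✗ · unrestricted ✓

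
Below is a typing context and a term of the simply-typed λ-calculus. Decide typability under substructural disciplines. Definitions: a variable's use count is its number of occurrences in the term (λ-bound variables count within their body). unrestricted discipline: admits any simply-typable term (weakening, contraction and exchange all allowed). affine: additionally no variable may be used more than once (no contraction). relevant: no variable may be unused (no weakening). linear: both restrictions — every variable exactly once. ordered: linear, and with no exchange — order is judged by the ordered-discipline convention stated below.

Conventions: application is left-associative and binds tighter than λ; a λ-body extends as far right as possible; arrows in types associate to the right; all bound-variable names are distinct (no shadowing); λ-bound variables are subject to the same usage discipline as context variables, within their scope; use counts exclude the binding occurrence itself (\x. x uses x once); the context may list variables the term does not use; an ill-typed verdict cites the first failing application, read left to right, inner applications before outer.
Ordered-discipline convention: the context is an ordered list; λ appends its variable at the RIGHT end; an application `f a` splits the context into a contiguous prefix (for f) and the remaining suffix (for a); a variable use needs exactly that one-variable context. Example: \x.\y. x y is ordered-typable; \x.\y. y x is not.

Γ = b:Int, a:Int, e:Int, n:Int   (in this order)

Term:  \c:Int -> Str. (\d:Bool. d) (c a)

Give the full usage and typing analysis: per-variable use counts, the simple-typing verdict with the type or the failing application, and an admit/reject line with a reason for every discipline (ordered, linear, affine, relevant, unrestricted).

counts: b: 0×; a: 1×; e: 0×; n: 0×; c (λ-bound): 1×; d (λ-bound): 1×
left-to-right use order: d, c, a
typing: ill-typed: a function awaiting Bool gets Str
ordered: ✗ — a type mismatch blocks all five
linear: ✗ — the type mismatch rejects it
affine: ✗ — not simply typable
relevant: ✗ — fails simple typing
unrestricted: ✗ — a type mismatch blocks all five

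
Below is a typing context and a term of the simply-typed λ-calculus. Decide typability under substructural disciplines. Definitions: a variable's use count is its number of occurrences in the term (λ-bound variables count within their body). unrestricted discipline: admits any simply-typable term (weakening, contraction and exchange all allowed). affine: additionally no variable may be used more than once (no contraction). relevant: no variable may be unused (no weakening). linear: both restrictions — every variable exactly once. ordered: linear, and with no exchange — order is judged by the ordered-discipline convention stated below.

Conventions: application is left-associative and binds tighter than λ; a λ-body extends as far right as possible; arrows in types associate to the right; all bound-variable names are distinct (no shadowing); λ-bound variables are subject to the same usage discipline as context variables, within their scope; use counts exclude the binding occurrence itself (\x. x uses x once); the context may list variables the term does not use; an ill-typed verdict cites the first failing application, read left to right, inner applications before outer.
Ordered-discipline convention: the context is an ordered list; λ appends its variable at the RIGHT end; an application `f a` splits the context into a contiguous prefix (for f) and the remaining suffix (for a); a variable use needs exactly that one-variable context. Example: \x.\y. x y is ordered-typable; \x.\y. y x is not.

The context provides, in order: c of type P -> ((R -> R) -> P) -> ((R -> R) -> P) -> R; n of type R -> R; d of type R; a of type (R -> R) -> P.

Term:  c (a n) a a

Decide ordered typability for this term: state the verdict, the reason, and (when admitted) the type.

no — uses contraction: a ×3; needs weakening: d unused
usage: c: 1×; n: 1×; d: 0×; a: 3×
left-to-right use order: c, a, n, a, a
typing: the term checks, with type R
summary: ordered ✗; linear ✗; affine ✗; relevant ✗; unrestricted ✓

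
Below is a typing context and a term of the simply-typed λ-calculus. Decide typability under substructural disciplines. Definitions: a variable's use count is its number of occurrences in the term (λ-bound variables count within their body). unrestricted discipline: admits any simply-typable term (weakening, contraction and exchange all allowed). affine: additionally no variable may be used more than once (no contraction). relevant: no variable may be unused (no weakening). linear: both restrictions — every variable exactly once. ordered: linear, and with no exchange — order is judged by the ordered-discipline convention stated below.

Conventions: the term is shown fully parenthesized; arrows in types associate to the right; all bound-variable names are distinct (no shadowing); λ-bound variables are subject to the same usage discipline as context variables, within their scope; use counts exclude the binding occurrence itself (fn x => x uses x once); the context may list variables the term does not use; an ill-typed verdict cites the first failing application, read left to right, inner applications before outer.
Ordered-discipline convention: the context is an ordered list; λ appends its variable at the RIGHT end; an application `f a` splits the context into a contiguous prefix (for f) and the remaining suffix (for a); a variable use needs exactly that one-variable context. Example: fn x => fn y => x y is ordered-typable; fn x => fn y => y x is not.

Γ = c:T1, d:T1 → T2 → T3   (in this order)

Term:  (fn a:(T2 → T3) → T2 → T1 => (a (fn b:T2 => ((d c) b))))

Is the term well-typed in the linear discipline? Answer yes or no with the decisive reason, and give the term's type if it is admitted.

yes — c, d, a, b: one use apiece; term : ((T2 → T3) → T2 → T1) → T2 → T1
variable uses: c: 1×; d: 1×; a [bound]: 1×; b [bound]: 1×
use order (left to right): a, d, c, b
typing: the term checks, with type ((T2 → T3) → T2 → T1) → T2 → T1
across the five disciplines: ordered ✗, linear ✓, affine ✓, relevant ✓, unrestricted ✓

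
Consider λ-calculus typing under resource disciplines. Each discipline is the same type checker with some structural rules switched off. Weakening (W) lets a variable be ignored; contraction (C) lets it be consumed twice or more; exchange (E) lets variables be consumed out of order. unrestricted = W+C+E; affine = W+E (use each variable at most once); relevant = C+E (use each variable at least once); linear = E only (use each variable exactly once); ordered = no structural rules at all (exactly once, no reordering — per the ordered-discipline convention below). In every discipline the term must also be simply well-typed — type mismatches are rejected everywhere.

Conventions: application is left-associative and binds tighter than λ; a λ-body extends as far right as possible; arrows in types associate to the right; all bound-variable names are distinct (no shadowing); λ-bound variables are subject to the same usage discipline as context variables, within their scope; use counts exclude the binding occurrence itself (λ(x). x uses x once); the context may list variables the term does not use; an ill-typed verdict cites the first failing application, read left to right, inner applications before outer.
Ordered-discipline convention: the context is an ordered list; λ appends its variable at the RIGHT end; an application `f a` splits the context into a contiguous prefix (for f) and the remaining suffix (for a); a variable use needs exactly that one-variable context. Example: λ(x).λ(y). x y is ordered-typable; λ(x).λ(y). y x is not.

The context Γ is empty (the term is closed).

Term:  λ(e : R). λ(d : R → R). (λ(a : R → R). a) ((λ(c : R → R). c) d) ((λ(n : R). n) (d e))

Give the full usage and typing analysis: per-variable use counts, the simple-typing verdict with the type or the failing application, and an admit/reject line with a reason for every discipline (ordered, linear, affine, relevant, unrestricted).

counts: e (bound) ×1, d (bound) ×2, a (bound) ×1, c (bound) ×1, n (bound) ×1
left-to-right use order: a, c, d, n, d, e
typing: the term checks, with type R → (R → R) → R
ordered: ✗, d ×2 used more than once (contraction)
linear: ✗, d ×2 used more than once (contraction)
affine: ✗, d ×2 used more than once (contraction)
relevant: ✓, e, d, a, c, n: all used, weakening unneeded
unrestricted: ✓, type-checks (R → (R → R) → R) and nothing is barred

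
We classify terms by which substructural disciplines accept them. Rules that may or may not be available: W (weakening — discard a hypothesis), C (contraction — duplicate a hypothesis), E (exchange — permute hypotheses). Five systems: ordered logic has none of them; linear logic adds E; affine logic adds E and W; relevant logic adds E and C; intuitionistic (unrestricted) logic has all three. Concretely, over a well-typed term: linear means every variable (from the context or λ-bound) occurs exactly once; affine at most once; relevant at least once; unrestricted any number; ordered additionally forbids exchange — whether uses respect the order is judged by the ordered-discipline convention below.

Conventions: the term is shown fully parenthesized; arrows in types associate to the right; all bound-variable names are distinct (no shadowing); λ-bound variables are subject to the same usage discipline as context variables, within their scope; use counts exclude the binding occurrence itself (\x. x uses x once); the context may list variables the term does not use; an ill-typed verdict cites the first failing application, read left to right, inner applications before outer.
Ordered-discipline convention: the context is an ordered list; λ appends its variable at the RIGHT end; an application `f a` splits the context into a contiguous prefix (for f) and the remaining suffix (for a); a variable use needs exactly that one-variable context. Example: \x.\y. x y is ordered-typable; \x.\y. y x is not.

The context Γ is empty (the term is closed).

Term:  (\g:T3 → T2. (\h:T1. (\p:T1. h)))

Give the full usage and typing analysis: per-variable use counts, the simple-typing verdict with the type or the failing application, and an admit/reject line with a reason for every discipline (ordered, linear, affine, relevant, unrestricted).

variable uses: g [bound]=0; h [bound]=1; p [bound]=0
left-to-right use order: h
typing: well-typed at (T3 → T2) → T1 → T1 → T1
ordered: ✗ — g, p never used (weakening)
linear: ✗ — g, p never used (weakening)
affine: ✓ — no duplicate uses among g, h, p
relevant: ✗ — g, p never used (weakening)
unrestricted: ✓ — simply typable at (T3 → T2) → T1 → T1 → T1; W, C, E all held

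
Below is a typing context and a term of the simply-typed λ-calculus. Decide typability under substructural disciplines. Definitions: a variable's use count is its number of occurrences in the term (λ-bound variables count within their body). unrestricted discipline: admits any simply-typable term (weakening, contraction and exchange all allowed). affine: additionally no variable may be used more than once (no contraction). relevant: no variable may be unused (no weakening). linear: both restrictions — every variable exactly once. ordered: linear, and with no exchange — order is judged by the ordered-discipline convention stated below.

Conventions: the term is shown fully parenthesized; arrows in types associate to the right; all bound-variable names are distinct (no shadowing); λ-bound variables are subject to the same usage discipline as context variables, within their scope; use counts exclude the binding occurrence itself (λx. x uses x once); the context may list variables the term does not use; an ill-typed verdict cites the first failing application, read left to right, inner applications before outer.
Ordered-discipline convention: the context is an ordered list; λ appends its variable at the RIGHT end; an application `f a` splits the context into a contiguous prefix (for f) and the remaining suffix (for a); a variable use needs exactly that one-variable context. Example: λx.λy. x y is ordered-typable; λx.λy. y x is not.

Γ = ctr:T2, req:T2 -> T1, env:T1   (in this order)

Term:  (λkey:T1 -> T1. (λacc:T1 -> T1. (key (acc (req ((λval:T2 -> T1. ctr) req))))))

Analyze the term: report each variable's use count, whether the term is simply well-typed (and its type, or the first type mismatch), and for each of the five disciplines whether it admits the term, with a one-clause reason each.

usage: ctr: 1, req: 2, env: 0, key [bound]: 1, acc [bound]: 1, val [bound]: 0
left-to-right use order: key, acc, req, ctr, req
typing: well-typed at (T1 -> T1) -> (T1 -> T1) -> T1
ordered ✗ (req ×2 used more than once (contraction); env, val never used (weakening))
linear ✗ (req ×2 used more than once (contraction); env, val never used (weakening))
affine ✗ (req ×2 used more than once (contraction))
relevant ✗ (env, val never used (weakening))
unrestricted ✓ (well-typed at (T1 -> T1) -> (T1 -> T1) -> T1; no restrictions here)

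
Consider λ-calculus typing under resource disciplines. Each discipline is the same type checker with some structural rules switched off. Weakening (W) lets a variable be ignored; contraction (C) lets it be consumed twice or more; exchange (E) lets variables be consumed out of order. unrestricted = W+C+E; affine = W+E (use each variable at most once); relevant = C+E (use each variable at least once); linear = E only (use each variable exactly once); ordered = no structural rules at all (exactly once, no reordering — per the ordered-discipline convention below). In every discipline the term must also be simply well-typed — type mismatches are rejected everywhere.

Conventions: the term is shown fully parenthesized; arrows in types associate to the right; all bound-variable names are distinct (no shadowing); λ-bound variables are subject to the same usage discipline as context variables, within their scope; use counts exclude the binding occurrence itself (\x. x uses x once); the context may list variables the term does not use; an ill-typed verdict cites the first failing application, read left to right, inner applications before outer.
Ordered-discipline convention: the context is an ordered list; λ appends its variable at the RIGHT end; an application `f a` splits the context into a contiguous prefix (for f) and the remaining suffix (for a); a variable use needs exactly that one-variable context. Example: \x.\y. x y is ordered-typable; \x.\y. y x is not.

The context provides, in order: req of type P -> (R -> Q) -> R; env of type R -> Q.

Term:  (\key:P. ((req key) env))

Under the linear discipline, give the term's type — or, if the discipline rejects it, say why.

term : P -> R
usage: req=1, env=1, key (λ-bound)=1
left-to-right use order: req, key, env
typing: well-typed — term : P -> R
all disciplines: ordered ✗ · linear ✓ · affine ✓ · relevant ✓ · unrestricted ✓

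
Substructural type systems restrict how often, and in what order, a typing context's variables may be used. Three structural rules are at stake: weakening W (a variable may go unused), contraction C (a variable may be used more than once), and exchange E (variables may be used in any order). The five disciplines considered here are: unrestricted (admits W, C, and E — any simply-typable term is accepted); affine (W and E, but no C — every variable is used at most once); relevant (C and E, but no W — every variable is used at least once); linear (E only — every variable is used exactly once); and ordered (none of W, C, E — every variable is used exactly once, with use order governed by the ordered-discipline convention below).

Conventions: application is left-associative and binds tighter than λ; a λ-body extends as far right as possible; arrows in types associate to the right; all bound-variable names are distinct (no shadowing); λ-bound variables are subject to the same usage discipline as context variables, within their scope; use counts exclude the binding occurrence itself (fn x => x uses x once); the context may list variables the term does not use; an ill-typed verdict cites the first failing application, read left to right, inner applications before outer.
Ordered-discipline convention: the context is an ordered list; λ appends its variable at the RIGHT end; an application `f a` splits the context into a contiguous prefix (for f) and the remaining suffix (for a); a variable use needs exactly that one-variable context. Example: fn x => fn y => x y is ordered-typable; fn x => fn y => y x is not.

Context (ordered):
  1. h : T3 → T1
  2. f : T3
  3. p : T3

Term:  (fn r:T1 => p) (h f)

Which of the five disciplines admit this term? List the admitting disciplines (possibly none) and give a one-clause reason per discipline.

accepted by: affine, unrestricted
usage: h=1; f=1; p=1; r [bound]=0
order of uses: p, h, f
typing: well-typed — term : T3
ordered: ✗, r left unused
linear: ✗, r left unused
affine: ✓, no duplicate uses among h, f, p, r
relevant: ✗, r left unused
unrestricted: ✓, typability at T3 is all that's needed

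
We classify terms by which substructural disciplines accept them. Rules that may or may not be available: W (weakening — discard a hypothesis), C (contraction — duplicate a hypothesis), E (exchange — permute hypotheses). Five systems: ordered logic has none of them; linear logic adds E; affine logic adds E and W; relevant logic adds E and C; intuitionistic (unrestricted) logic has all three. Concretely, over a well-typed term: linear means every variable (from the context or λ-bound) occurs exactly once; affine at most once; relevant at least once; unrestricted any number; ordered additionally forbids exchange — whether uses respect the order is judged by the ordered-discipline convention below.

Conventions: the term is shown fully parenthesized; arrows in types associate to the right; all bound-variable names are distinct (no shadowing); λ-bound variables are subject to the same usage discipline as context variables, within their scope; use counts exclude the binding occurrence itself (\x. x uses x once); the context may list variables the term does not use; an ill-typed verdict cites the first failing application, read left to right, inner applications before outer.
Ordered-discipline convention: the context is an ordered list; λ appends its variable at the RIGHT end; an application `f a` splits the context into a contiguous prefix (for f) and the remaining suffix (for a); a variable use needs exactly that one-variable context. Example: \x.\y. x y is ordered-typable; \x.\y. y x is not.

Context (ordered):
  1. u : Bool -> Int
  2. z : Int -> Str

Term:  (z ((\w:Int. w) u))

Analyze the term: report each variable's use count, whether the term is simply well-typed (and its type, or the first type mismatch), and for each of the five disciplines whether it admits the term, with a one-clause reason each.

use counts: u: 1; z: 1; w [bound]: 1
uses in reading order: z, w, u
typing: ill-typed: argument of type Bool -> Int where Int is required
ordered: ✗, a type mismatch blocks all five
linear: ✗, the type mismatch rejects it
affine: ✗, not simply typable
relevant: ✗, fails simple typing
unrestricted: ✗, a type mismatch blocks all five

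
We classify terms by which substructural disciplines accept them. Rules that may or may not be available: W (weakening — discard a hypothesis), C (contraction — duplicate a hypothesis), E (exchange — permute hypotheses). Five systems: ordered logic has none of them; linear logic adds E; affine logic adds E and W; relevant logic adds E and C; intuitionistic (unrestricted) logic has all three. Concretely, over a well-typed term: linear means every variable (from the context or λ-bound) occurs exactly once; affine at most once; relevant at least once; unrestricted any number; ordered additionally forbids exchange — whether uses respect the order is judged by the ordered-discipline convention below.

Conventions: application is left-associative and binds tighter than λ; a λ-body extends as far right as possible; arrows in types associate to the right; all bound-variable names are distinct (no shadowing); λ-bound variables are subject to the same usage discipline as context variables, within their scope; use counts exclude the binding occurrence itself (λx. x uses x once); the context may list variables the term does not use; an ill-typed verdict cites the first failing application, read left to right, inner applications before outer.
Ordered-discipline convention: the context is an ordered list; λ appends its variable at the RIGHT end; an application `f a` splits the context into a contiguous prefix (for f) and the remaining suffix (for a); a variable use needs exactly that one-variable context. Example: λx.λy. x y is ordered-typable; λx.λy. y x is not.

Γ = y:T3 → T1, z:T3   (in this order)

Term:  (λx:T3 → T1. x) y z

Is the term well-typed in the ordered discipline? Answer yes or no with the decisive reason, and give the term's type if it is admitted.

yes — y, z, x once each; derivable with no W/C/E; term : T1
variable uses: y: 1×, z: 1×, x (bound): 1×
use order (left to right): x, y, z
typing: well-typed at T1
all disciplines: ordered ✓, linear ✓, affine ✓, relevant ✓, unrestricted ✓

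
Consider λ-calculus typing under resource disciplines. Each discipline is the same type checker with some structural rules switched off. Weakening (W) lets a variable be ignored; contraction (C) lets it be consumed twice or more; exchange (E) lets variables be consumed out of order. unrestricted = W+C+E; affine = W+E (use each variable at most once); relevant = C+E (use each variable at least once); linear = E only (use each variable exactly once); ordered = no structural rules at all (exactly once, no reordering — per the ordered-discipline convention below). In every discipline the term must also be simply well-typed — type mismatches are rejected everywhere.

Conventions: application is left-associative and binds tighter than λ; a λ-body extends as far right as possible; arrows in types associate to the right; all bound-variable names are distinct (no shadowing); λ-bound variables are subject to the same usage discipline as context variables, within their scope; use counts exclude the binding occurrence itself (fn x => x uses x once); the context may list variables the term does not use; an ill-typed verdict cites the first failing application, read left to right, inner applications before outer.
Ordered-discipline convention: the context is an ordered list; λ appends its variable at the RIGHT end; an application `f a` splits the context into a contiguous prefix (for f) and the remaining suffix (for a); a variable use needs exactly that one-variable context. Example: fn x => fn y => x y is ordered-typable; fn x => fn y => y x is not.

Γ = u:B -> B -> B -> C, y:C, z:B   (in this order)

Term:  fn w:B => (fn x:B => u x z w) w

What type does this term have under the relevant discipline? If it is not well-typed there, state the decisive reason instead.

not well-typed under relevant — y never used (weakening)
counts: u ×1; y ×0; z ×1; w (λ-bound) ×2; x (λ-bound) ×1
use order (left to right): u, x, z, w, w
typing: well-typed at B -> C
per-discipline verdicts: ordered ✗, linear ✗, affine ✗, relevant ✗, unrestricted ✓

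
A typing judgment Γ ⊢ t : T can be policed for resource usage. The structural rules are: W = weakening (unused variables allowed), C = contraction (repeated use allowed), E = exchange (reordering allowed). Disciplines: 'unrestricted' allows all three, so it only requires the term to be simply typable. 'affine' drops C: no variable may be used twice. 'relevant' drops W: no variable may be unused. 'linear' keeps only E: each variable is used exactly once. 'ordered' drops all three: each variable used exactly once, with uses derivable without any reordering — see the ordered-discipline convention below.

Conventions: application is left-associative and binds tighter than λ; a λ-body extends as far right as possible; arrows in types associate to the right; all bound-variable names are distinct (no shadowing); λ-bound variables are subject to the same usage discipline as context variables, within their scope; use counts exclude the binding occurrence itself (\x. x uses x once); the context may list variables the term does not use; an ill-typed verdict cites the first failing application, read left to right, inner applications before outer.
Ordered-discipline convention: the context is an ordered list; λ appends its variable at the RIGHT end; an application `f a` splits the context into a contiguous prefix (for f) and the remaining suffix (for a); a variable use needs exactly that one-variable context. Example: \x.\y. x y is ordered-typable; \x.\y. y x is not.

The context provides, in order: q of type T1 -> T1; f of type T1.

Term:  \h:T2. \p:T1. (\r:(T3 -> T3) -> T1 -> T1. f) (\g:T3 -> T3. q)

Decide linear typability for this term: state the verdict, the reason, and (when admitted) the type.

no — unused: h, p, r, g — weakening required
usage: q: 1; f: 1; h (λ-bound): 0; p (λ-bound): 0; r (λ-bound): 0; g (λ-bound): 0
use order (left to right): f, q
typing: the term checks, with type T2 -> T1 -> T1
all disciplines: ordered ✗; linear ✗; affine ✓; relevant ✗; unrestricted ✓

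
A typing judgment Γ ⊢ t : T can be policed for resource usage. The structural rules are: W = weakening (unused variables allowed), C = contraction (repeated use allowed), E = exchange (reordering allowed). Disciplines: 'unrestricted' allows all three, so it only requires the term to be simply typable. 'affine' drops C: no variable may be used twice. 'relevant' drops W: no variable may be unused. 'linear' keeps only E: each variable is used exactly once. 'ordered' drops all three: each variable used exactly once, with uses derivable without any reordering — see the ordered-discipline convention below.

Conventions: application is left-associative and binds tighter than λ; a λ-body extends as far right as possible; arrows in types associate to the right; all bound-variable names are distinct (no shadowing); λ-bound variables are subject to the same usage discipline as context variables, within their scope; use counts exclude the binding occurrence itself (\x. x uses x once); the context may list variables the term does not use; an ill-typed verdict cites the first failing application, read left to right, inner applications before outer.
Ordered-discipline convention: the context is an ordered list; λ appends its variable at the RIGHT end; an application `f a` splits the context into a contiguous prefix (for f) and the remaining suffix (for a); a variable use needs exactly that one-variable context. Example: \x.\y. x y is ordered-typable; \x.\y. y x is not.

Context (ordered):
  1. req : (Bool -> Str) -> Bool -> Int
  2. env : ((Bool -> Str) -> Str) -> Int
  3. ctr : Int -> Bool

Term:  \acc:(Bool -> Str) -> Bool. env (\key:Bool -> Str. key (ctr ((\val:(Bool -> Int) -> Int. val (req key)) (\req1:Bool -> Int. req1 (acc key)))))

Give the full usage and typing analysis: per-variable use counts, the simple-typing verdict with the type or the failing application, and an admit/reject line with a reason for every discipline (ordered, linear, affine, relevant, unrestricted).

usage: req: 1×, env: 1×, ctr: 1×, acc (λ-bound): 1×, key (λ-bound): 3×, val (λ-bound): 1×, req1 (λ-bound): 1×
uses in reading order: env, key, ctr, val, req, key, req1, acc, key
typing: well-typed — term : ((Bool -> Str) -> Bool) -> Int
ordered ✗ (repeated use of key ×3)
linear ✗ (repeated use of key ×3)
affine ✗ (repeated use of key ×3)
relevant ✓ (every one of req, env, ctr, acc, key, val, req1 appears)
unrestricted ✓ (simply typable at ((Bool -> Str) -> Bool) -> Int; W, C, E all held)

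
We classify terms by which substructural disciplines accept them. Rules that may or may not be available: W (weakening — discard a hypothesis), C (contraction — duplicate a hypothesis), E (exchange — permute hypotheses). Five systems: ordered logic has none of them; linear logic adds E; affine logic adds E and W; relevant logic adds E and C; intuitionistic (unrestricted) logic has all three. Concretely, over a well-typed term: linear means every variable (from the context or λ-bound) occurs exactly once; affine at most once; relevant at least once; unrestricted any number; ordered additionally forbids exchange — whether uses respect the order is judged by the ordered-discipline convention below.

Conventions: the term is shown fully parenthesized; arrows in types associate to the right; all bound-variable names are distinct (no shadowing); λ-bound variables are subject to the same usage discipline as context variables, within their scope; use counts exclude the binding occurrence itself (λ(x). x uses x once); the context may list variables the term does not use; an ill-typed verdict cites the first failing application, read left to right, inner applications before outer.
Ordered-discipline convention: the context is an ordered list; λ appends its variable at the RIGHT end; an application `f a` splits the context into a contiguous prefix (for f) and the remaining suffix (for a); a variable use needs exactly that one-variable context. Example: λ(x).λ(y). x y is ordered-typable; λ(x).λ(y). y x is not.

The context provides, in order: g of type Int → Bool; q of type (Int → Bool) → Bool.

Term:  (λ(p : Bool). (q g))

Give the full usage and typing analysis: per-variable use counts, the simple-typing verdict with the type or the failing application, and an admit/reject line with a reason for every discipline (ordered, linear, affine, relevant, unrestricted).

counts: g ×1; q ×1; p [bound] ×0
order of uses: q, g
typing: the term checks, with type Bool → Bool
ordered: ✗, unused: p — weakening required
linear: ✗, unused: p — weakening required
affine: ✓, at most one use each (g, q, p)
relevant: ✗, unused: p — weakening required
unrestricted: ✓, well-typed at Bool → Bool; no restrictions here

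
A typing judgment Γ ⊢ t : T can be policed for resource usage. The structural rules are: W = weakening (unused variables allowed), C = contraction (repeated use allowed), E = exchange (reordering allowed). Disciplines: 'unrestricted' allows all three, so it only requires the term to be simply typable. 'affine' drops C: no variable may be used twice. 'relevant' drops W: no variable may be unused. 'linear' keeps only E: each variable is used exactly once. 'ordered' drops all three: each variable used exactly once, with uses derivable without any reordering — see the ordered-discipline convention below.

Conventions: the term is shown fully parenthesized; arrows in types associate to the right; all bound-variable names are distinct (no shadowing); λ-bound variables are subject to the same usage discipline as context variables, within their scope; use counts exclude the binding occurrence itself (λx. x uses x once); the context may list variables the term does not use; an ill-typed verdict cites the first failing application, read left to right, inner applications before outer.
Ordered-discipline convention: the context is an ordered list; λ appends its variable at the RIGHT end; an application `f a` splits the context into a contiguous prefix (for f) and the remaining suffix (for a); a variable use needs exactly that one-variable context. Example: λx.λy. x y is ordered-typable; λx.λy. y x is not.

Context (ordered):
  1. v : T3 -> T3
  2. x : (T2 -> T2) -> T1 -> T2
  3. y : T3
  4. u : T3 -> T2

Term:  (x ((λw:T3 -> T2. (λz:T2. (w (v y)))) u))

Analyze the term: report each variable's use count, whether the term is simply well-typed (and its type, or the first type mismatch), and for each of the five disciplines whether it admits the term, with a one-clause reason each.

variable uses: v: 1; x: 1; y: 1; u: 1; w [bound]: 1; z [bound]: 0
uses in reading order: x, w, v, y, u
typing: ✓ — T1 -> T2
ordered ✗ (z left unused)
linear ✗ (z left unused)
affine ✓ (none of v, x, y, u, w, z used more than once)
relevant ✗ (z left unused)
unrestricted ✓ (well-typed at T1 -> T2; no restrictions here)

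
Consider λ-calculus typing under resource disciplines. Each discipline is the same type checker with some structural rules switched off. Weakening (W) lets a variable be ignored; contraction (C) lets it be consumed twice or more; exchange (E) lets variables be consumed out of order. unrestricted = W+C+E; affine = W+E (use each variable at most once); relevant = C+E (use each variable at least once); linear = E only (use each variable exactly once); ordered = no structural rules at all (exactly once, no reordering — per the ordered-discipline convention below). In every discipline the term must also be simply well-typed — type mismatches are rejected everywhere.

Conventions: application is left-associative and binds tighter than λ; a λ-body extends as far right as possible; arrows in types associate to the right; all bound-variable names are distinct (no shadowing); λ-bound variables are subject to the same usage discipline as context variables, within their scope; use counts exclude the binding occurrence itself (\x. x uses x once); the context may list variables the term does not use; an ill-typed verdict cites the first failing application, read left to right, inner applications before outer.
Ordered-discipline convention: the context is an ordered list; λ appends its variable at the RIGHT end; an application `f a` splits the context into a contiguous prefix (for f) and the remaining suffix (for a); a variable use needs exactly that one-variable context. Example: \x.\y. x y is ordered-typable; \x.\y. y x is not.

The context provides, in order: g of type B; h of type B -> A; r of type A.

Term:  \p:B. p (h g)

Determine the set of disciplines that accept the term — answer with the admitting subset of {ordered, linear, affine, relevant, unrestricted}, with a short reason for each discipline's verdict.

admitted in: none
use counts: g=1, h=1, r=0, p [bound]=1
uses in reading order: p, h, g
typing: ill-typed: can't apply a value of type B
ordered: ✗ — a type mismatch blocks all five
linear: ✗ — the type mismatch rejects it
affine: ✗ — not simply typable
relevant: ✗ — fails simple typing
unrestricted: ✗ — a type mismatch blocks all five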